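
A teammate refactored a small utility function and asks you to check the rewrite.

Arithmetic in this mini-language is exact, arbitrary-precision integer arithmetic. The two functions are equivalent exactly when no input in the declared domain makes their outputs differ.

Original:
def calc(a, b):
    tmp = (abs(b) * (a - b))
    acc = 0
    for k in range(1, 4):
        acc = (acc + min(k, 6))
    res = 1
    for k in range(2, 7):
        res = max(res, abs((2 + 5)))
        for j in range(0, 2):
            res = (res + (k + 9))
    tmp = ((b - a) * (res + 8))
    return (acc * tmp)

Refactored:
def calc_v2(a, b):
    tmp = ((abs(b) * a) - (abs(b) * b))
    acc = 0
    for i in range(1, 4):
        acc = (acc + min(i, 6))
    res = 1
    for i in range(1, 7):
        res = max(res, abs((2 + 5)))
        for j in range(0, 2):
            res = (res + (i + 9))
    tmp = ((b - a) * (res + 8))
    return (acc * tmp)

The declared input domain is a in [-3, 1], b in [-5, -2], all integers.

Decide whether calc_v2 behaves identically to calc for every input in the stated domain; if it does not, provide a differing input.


Run the pair on a=-3, b=-5.
calc: tmp := 10 | acc := 0 | iter k=1: | acc := 1 | iter k=2: | acc := 3 | iter k=3: | acc := 6 | res := 1 | iter k=2: | res := 7 | iter j=0: | res := 18 | iter j=1: | res := 29 | iter k=3: | res := 29 | iter j=0: | res := 41 | iter j=1: | res := 53 | iter k=4: | res := 53 | iter j=0: | res := 66 | iter j=1: | res := 79 | iter k=5: | res := 79 | iter j=0: | res := 93 | iter j=1: | res := 107 | iter k=6: | res := 107 | iter j=0: | res := 122 | iter j=1: | res := 137 | tmp := -290 | result -1740
calc_v2: tmp := 10 | acc := 0 | iter i=1: | acc := 1 | iter i=2: | acc := 3 | iter i=3: | acc := 6 | res := 1 | iter i=1: | res := 7 | iter j=0: | res := 17 | iter j=1: | res := 27 | iter i=2: | res := 27 | iter j=0: | res := 38 | iter j=1: | res := 49 | iter i=3: | res := 49 | iter j=0: | res := 61 | iter j=1: | res := 73 | iter i=4: | res := 73 | iter j=0: | res := 86 | iter j=1: | res := 99 | iter i=5: | res := 99 | iter j=0: | res := 113 | iter j=1: | res := 127 | iter i=6: | res := 127 | iter j=0: | res := 142 | iter j=1: | res := 157 | tmp := -330 | result -1980
-1740 against -1980: the behavior changed.
verdict: not equivalent; witness: a=-3, b=-5


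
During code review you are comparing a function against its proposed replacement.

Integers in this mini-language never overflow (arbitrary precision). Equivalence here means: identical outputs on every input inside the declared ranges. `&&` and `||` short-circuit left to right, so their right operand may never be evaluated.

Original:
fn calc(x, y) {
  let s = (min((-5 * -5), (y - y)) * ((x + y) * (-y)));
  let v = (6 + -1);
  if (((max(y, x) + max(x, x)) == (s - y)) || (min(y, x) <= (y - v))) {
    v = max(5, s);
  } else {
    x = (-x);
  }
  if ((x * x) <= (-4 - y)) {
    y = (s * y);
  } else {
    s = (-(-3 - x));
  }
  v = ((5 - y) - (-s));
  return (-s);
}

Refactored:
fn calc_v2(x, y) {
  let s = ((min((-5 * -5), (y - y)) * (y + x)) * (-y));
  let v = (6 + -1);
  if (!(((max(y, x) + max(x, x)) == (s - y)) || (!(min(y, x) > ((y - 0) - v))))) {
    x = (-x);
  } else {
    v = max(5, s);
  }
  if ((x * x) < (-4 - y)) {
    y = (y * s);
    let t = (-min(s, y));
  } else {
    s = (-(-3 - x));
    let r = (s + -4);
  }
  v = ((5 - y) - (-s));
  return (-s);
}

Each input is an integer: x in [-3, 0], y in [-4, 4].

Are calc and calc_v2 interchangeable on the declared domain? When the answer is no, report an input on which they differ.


The rewrite breaks on x=0, y=-4, where the results are 0 and -3.
calc: s := 0 | v := 5 | (((max(y, x) + max(x, x)) == (s - y)) || (min(y, x) <= (y - v))): false | x := 0 | ((x * x) <= (-4 - y)): true | y := 0 | v := 5 | result 0
calc_v2: s := 0 | v := 5 | (!(((max(y, x) + max(x, x)) == (s - y)) || (!(min(y, x) > ((y - 0) - v))))): true | x := 0 | ((x * x) < (-4 - y)): false | s := 3 | r := -1 | v := 12 | result -3
verdict: not equivalent; witness: x=0, y=-4


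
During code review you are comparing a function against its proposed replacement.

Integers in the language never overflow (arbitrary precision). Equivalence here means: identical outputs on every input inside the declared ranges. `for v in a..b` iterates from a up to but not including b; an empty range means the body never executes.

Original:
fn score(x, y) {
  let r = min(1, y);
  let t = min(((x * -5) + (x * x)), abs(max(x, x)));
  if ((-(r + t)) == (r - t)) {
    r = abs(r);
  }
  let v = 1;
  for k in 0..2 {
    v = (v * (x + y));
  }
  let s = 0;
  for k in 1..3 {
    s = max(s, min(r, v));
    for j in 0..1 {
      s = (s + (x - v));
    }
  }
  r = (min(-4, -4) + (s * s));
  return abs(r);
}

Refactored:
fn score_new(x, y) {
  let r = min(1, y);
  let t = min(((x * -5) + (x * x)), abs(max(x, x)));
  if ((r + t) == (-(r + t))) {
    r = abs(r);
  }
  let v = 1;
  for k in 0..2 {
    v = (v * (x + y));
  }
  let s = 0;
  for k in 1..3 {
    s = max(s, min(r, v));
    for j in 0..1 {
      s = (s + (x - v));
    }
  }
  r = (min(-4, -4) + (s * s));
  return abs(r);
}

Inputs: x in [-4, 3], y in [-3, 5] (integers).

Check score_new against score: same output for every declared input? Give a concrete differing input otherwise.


Take x=-3, y=-3.
score: r=-3, then t=3, then ((-(r + t)) == (r - t)) is false, then v=1, then (k=0), then v=-6, then (k=1), then v=36, then s=0, then (k=1), then s=0, then (j=0), then s=-39, then (k=2), then s=-3, then (j=0), then s=-42, then r=1760, then returns 1760
score_new: r=-3, then t=3, then ((r + t) == (-(r + t))) is true, then r=3, then v=1, then (k=0), then v=-6, then (k=1), then v=36, then s=0, then (k=1), then s=3, then (j=0), then s=-36, then (k=2), then s=3, then (j=0), then s=-36, then r=1292, then returns 1292
1760 and 1292 differ, so these are not the same function on this domain.
verdict: not equivalent; witness: x=-3, y=-3


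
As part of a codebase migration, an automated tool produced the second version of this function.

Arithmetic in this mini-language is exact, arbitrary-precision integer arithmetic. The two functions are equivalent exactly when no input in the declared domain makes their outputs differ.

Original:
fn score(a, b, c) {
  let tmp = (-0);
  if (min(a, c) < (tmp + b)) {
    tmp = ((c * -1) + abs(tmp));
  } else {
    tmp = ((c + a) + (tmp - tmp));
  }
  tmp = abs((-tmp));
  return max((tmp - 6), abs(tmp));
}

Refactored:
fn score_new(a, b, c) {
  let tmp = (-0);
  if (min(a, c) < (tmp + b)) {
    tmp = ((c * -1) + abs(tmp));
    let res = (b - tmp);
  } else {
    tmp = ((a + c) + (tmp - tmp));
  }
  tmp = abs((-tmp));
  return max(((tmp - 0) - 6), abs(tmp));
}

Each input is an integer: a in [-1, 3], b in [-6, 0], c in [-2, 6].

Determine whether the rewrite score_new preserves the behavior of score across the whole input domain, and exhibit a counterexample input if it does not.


Differences: local variable names differ, constant usage differs, statement counts differ, arithmetic usage differs — yet all 315 inputs agree.
verdict: equivalent


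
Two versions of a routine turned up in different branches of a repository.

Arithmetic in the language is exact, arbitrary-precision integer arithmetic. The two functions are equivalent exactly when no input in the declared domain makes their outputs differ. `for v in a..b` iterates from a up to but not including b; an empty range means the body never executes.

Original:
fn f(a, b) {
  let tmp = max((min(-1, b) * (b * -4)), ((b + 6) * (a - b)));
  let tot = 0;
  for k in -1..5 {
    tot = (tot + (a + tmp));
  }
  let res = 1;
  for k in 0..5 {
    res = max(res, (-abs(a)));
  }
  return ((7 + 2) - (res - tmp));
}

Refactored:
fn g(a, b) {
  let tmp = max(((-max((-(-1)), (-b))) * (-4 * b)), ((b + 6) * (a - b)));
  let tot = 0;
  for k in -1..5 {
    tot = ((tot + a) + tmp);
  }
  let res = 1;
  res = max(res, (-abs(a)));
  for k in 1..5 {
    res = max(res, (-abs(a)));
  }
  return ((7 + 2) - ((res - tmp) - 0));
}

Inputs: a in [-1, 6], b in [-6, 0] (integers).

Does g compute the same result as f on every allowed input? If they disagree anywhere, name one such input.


Differences: statement counts differ; also min/max/abs usage differs; also constant usage differs; also arithmetic usage differs; also loop structure differs — yet all 56 inputs agree.
verdict: equivalent


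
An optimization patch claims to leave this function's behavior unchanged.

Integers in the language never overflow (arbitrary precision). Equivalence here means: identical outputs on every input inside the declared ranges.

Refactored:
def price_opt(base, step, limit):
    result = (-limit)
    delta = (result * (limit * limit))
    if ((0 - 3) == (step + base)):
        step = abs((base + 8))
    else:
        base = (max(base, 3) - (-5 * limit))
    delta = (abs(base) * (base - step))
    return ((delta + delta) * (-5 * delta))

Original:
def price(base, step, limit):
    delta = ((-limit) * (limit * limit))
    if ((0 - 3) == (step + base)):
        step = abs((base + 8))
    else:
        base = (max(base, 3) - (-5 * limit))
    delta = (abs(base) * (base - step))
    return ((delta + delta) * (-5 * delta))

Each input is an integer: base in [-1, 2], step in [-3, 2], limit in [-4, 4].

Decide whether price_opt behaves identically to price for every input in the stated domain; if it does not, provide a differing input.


Side by side, the visible changes include: local variable names differ, plus statement counts differ.
One worked example (base=2, step=2, limit=-2) — price: delta := 8 | ((0 - 3) == (step + base)): false | base := -7 | delta := -63 | result -39690; price_opt: result := 2 | delta := 8 | ((0 - 3) == (step + base)): false | base := -7 | delta := -63 | result -39690; agreement on -39690.
An exhaustive pass over the 216 declared inputs shows identical outputs.
verdict: equivalent


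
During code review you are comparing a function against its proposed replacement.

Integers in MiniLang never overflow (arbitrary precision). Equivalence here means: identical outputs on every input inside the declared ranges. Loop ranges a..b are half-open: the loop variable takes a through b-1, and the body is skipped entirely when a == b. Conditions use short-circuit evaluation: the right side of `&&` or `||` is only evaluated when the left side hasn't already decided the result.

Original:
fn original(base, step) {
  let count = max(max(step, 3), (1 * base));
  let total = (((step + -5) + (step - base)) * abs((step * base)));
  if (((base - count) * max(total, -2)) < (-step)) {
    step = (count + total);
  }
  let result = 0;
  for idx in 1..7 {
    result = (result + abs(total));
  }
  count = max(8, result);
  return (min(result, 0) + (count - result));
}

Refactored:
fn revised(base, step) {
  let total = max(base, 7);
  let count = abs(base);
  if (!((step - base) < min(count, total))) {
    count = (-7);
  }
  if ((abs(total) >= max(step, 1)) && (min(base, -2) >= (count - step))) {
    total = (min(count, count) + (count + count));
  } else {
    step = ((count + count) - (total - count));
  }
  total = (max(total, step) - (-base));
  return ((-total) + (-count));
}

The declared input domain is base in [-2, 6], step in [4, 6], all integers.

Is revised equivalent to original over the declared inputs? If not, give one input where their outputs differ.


Input base=-2, step=4: 0 from original versus 5 from revised.
verdict: not equivalent; witness: base=-2, step=4


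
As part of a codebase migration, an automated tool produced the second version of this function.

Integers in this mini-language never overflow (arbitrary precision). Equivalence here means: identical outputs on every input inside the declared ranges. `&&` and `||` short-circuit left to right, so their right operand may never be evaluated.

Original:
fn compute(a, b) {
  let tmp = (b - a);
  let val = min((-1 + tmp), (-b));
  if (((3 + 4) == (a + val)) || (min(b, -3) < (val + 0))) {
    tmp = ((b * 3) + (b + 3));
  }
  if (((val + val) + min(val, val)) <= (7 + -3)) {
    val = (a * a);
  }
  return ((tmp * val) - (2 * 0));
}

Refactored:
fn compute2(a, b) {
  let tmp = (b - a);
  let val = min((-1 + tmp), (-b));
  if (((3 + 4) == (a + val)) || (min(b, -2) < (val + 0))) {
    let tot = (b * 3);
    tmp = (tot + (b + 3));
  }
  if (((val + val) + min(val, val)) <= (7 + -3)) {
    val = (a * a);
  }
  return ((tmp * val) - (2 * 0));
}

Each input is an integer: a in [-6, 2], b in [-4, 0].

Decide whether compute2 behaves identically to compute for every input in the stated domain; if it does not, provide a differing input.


There is a counterexample at a=-1, b=-2: -5 on one side, -1 on the other.
compute: tmp := -1 | val := -2 | (((3 + 4) == (a + val)) || (min(b, -3) < (val + 0))): true | tmp := -5 | (((val + val) + min(val, val)) <= (7 + -3)): true | val := 1 | result -5
compute2: tmp := -1 | val := -2 | (((3 + 4) == (a + val)) || (min(b, -2) < (val + 0))): false | (((val + val) + min(val, val)) <= (7 + -3)): true | val := 1 | result -1
verdict: not equivalent; witness: a=-1, b=-2


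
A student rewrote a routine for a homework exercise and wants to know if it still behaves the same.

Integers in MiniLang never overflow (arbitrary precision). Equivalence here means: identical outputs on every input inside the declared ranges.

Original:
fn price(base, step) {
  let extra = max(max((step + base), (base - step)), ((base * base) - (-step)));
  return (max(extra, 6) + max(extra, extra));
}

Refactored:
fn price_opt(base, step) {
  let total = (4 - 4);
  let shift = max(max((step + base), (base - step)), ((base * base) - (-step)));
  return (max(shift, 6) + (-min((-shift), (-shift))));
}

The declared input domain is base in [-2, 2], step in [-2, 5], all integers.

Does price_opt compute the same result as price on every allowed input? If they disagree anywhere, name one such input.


One difference looks behavioral, but it never changes the outcome for any declared input.
Spot check at base=-1, step=4 — price: extra = 5; return 11. price_opt: total = 0; shift = 5; return 11. Both give 11.
Every one of the 40 inputs gives matching results.
verdict: equivalent


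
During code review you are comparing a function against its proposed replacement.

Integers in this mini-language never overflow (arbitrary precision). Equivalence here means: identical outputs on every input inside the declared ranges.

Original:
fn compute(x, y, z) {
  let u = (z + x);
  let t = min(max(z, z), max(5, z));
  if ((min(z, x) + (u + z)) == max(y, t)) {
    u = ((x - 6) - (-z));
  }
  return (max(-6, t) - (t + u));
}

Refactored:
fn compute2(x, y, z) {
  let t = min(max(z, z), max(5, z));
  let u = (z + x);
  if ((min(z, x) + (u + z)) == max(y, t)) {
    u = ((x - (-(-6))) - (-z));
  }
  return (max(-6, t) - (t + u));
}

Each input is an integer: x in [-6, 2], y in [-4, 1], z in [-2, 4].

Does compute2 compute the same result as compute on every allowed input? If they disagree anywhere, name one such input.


Changes here: same computation, different form; the full 378-point sweep finds no disagreement.
verdict: equivalent


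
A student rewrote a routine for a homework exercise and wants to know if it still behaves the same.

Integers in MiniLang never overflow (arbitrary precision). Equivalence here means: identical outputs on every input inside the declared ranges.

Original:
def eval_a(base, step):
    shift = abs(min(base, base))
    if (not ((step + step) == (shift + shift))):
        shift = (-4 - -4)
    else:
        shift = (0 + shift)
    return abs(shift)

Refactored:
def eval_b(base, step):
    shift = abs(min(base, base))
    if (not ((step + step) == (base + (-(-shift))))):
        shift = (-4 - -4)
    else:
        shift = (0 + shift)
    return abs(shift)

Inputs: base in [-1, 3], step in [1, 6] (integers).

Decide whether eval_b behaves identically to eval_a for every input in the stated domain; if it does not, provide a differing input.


Consider the input base=-1, step=1.
eval_a: shift = 1; (not ((step + step) == (shift + shift))) -> false; shift = 1; return 1
eval_b: shift = 1; (not ((step + step) == (base + (-(-shift))))) -> true; shift = 0; return 0
1 and 0 differ, so these are not the same function on this domain.
verdict: not equivalent; witness: base=-1, step=1


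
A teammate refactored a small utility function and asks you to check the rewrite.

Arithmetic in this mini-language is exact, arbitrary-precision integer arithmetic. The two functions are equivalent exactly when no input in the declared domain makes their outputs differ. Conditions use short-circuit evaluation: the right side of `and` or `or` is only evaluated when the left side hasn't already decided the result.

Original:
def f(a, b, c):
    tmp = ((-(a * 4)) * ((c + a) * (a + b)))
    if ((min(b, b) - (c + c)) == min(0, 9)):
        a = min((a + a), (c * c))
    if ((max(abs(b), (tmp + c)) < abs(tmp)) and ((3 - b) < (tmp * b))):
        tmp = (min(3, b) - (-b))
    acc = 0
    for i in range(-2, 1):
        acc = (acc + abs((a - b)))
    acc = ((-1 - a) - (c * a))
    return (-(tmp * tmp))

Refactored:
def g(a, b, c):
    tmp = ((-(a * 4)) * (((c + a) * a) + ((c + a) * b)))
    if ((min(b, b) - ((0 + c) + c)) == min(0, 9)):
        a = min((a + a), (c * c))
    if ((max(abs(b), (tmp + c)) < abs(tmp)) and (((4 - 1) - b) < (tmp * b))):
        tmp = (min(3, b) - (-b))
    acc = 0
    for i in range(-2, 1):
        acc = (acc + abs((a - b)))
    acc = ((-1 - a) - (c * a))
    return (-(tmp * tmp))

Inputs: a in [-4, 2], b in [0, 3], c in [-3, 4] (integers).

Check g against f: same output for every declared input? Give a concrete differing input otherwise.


This is a faithful refactor — arithmetic usage differs; also constant usage differs, but the computed results match everywhere.
As a probe, take a=2, b=2, c=-1: f runs tmp becomes -32; next ((min(b, b) - (c + c)) == min(0, 9)) evaluates to false; next ((max(abs(b), (tmp + c)) < abs(tmp)) and ((3 - b) < (tmp * b))) evaluates to false; next acc becomes 0; next at i=-2:; next acc becomes 0; next at i=-1:; next acc becomes 0; next at i=0:; next acc becomes 0; next acc becomes -1; next final value -1024; g runs tmp becomes -32; next ((min(b, b) - ((0 + c) + c)) == min(0, 9)) evaluates to false; next ((max(abs(b), (tmp + c)) < abs(tmp)) and (((4 - 1) - b) < (tmp * b))) evaluates to false; next acc becomes 0; next at i=-2:; next acc becomes 0; next at i=-1:; next acc becomes 0; next at i=0:; next acc becomes 0; next acc becomes -1; next final value -1024; both end at -1024.
Every one of the 224 inputs gives matching results.
verdict: equivalent


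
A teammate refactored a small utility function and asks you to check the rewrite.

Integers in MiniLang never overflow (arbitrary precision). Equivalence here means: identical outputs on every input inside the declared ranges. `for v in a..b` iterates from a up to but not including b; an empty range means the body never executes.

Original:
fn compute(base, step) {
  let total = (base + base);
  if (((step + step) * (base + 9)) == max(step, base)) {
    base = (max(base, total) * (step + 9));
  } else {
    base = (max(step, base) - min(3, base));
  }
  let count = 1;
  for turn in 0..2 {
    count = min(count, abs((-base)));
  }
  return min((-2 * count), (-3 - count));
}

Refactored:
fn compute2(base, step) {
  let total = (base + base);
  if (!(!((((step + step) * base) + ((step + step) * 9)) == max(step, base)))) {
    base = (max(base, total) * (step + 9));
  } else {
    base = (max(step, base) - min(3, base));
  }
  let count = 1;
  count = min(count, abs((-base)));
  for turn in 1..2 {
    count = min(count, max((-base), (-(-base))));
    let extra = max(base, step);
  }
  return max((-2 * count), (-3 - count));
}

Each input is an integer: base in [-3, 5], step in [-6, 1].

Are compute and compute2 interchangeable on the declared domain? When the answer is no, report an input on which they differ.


At base=-3, step=-6: compute gives -3, compute2 gives 0.
verdict: not equivalent; witness: base=-3, step=-6


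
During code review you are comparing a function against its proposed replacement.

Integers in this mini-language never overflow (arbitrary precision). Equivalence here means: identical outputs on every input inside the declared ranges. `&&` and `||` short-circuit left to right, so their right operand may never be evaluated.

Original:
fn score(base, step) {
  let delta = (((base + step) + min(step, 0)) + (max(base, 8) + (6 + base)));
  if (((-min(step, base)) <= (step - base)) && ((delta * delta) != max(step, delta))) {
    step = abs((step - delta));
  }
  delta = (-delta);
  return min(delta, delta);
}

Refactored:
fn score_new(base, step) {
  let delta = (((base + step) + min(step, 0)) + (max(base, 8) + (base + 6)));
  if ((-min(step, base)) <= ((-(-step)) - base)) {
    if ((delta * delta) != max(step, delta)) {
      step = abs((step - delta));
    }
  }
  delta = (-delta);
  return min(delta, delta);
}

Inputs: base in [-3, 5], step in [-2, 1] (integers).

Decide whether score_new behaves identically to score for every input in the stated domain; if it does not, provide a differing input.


The two versions differ — the changes include statement counts differ; and branching structure differs; and boolean connective usage differs.
One worked example (base=-3, step=1) — score: delta becomes 9; next (((-min(step, base)) <= (step - base)) && ((delta * delta) != max(step, delta))) evaluates to true; next step becomes 8; next delta becomes -9; next final value -9; score_new: delta becomes 9; next ((-min(step, base)) <= ((-(-step)) - base)) evaluates to true; next ((delta * delta) != max(step, delta)) evaluates to true; next step becomes 8; next delta becomes -9; next final value -9; agreement on -9.
Sweeping the whole domain (36 inputs) finds no disagreement.
verdict: equivalent


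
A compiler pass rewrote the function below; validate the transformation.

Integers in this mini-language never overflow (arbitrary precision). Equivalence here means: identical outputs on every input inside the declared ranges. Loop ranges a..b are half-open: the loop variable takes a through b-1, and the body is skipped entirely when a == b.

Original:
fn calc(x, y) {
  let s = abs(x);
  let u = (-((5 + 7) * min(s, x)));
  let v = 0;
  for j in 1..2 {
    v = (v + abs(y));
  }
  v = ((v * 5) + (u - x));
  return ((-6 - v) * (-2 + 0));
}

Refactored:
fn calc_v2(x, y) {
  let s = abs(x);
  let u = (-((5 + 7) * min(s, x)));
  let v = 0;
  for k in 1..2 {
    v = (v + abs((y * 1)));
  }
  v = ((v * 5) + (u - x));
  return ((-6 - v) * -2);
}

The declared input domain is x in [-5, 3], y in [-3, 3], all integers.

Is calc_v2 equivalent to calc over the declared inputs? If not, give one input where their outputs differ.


This is a faithful refactor — constant usage differs; and arithmetic usage differs; and local variable names differ, but the computed results match everywhere.
Tracing x=1, y=-2: calc: s = 1; u = -12; v = 0; [j=1]; v = 2; v = -3; return 6 | calc_v2: s = 1; u = -12; v = 0; [k=1]; v = 2; v = -3; return 6 — matching result 6.
An exhaustive pass over the 63 declared inputs shows identical outputs.
verdict: equivalent


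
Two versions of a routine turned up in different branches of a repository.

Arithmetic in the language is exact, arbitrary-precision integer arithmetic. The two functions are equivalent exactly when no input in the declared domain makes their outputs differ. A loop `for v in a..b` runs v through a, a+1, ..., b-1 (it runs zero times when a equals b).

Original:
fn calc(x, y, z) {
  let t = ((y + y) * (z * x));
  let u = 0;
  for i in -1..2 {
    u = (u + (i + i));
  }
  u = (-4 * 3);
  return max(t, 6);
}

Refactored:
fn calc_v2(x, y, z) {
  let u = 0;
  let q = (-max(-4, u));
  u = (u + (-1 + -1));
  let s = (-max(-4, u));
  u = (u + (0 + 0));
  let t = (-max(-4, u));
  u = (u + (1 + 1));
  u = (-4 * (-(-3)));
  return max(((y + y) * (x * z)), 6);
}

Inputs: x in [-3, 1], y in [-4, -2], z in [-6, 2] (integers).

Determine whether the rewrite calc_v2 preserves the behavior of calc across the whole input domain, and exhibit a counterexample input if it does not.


The two versions differ — the changes include arithmetic usage differs; also loop structure differs; also min/max/abs usage differs; also constant usage differs; also local variable names differ; also statement counts differ.
One worked example (x=-3, y=-2, z=-3) — calc: t=-36, then u=0, then (i=-1), then u=-2, then (i=0), then u=-2, then (i=1), then u=0, then u=-12, then returns 6; calc_v2: u=0, then q=0, then u=-2, then s=2, then u=-2, then t=2, then u=0, then u=-12, then returns 6; agreement on 6.
Across all 135 domain points the two functions coincide.
verdict: equivalent


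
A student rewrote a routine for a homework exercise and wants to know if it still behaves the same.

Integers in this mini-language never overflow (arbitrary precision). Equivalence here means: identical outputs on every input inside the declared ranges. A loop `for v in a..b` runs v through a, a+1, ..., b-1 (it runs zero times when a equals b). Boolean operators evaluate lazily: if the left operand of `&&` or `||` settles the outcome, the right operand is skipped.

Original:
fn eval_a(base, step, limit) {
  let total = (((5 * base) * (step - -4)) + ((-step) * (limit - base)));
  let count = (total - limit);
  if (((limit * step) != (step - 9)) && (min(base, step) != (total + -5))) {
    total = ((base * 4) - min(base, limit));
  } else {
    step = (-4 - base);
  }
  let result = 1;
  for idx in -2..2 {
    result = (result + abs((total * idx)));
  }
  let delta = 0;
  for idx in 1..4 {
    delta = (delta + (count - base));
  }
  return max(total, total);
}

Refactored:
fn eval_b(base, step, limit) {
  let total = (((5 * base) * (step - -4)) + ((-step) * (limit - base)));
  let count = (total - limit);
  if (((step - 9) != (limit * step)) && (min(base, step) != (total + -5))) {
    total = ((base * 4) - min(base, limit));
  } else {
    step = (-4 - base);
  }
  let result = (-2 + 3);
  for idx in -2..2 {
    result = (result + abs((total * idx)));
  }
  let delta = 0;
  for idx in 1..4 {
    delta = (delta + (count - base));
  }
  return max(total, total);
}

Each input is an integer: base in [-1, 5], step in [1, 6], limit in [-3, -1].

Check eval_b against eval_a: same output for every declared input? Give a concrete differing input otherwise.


Reading the diff, among the changes: constant usage differs; arithmetic usage differs.
One worked example (base=1, step=5, limit=-2) — eval_a: total=60, then count=62, then (((limit * step) != (step - 9)) && (min(base, step) != (total + -5))) is true, then total=6, then result=1, then (idx=-2), then result=13, then (idx=-1), then result=19, then (idx=0), then result=19, then (idx=1), then result=25, then delta=0, then (idx=1), then delta=61, then (idx=2), then delta=122, then (idx=3), then delta=183, then returns 6; eval_b: total=60, then count=62, then (((step - 9) != (limit * step)) && (min(base, step) != (total + -5))) is true, then total=6, then result=1, then (idx=-2), then result=13, then (idx=-1), then result=19, then (idx=0), then result=19, then (idx=1), then result=25, then delta=0, then (idx=1), then delta=61, then (idx=2), then delta=122, then (idx=3), then delta=183, then returns 6; agreement on 6.
An exhaustive pass over the 126 declared inputs shows identical outputs.
verdict: equivalent


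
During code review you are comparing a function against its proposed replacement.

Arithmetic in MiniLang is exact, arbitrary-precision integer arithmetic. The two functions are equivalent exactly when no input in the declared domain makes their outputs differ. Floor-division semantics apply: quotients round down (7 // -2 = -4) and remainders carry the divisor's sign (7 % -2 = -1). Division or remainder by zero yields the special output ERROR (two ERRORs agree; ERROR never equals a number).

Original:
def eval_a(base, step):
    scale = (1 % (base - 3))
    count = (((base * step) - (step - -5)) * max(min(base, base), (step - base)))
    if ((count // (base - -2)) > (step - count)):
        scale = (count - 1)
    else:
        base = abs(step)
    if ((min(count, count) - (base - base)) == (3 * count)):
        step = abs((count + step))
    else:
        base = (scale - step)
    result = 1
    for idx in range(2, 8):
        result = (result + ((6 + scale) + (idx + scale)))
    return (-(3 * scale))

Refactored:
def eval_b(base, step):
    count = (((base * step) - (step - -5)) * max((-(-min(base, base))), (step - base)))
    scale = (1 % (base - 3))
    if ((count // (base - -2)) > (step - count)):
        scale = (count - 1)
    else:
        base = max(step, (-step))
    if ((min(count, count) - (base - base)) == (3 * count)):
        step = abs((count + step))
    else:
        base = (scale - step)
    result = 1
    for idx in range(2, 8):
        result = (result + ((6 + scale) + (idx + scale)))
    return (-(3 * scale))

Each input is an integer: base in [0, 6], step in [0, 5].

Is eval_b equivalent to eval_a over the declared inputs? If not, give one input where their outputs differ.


Although min/max/abs usage differs, 42/42 inputs agree.
verdict: equivalent


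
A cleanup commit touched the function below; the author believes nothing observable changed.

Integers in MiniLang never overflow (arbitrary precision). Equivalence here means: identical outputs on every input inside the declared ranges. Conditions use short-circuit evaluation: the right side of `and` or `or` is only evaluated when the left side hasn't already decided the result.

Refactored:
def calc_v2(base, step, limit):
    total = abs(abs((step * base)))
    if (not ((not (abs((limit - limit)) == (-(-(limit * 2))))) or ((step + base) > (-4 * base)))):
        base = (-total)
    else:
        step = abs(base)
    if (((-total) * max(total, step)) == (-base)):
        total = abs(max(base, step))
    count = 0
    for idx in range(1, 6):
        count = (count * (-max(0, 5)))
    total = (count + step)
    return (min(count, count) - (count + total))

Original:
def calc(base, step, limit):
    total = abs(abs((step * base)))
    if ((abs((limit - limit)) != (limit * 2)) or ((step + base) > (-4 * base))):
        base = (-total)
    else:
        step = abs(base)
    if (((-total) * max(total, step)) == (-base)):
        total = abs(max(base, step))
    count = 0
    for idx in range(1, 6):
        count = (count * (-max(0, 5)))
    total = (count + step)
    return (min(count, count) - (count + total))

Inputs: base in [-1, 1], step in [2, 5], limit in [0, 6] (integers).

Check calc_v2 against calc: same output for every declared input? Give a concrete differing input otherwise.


Run the pair on base=-1, step=2, limit=0.
calc: total = 2; ((abs((limit - limit)) != (limit * 2)) or ((step + base) > (-4 * base))) -> false; step = 1; (((-total) * max(total, step)) == (-base)) -> false; count = 0; [idx=1]; count = 0; [idx=2]; count = 0; [idx=3]; count = 0; [idx=4]; count = 0; [idx=5]; count = 0; total = 1; return -1
calc_v2: total = 2; (not ((not (abs((limit - limit)) == (-(-(limit * 2))))) or ((step + base) > (-4 * base)))) -> true; base = -2; (((-total) * max(total, step)) == (-base)) -> false; count = 0; [idx=1]; count = 0; [idx=2]; count = 0; [idx=3]; count = 0; [idx=4]; count = 0; [idx=5]; count = 0; total = 2; return -2
-1 and -2 differ, so these are not the same function on this domain.
verdict: not equivalent; witness: base=-1, step=2, limit=0


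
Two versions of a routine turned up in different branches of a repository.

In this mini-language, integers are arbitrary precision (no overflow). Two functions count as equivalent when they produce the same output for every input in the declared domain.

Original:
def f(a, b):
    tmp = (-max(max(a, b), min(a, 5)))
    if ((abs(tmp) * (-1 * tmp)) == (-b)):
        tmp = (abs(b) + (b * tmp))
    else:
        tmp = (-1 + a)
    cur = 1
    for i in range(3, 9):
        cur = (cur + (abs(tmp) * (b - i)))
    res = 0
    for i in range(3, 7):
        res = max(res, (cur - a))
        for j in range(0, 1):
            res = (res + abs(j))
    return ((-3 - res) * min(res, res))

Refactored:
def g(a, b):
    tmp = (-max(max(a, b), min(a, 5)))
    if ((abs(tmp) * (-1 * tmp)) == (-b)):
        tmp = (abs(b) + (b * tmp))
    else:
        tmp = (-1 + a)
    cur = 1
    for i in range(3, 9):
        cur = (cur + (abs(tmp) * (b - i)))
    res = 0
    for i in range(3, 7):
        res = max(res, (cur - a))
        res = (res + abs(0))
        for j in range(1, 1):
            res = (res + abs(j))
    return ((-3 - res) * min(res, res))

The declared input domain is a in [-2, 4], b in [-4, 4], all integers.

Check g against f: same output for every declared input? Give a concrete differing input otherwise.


The two versions differ — the changes include arithmetic usage differs, plus statement counts differ, plus loop structure differs, plus min/max/abs usage differs, plus constant usage differs.
Spot check at a=1, b=-2 — f: tmp := -1 | ((abs(tmp) * (-1 * tmp)) == (-b)): false | tmp := 0 | cur := 1 | iter i=3: | cur := 1 | iter i=4: | cur := 1 | iter i=5: | cur := 1 | iter i=6: | cur := 1 | iter i=7: | cur := 1 | iter i=8: | cur := 1 | res := 0 | iter i=3: | res := 0 | iter j=0: | res := 0 | iter i=4: | res := 0 | iter j=0: | res := 0 | iter i=5: | res := 0 | iter j=0: | res := 0 | iter i=6: | res := 0 | iter j=0: | res := 0 | result 0. g: tmp := -1 | ((abs(tmp) * (-1 * tmp)) == (-b)): false | tmp := 0 | cur := 1 | iter i=3: | cur := 1 | iter i=4: | cur := 1 | iter i=5: | cur := 1 | iter i=6: | cur := 1 | iter i=7: | cur := 1 | iter i=8: | cur := 1 | res := 0 | iter i=3: | res := 0 | res := 0 | loop over j: empty range | iter i=4: | res := 0 | res := 0 | loop over j: empty range | iter i=5: | res := 0 | res := 0 | loop over j: empty range | iter i=6: | res := 0 | res := 0 | loop over j: empty range | result 0. Both give 0.
An exhaustive pass over the 63 declared inputs shows identical outputs.
verdict: equivalent


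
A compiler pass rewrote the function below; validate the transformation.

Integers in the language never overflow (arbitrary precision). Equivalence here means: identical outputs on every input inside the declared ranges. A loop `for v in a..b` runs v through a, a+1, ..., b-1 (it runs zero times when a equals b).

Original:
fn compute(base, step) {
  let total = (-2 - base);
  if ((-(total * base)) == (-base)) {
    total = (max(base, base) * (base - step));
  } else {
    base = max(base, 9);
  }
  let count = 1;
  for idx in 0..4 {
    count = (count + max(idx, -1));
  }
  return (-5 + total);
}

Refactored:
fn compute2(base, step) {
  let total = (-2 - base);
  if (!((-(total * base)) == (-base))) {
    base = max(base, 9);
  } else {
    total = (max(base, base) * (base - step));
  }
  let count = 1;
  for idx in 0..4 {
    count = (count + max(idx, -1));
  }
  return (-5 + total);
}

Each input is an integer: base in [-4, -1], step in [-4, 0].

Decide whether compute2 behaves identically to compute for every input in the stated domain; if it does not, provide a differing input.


Reading the diff, among the changes: boolean connective usage differs.
One worked example (base=-2, step=-1) — compute: total = 0; ((-(total * base)) == (-base)) -> false; base = 9; count = 1; [idx=0]; count = 1; [idx=1]; count = 2; [idx=2]; count = 4; [idx=3]; count = 7; return -5; compute2: total = 0; (!((-(total * base)) == (-base))) -> true; base = 9; count = 1; [idx=0]; count = 1; [idx=1]; count = 2; [idx=2]; count = 4; [idx=3]; count = 7; return -5; agreement on -5.
Checked all 20 inputs in the declared domain: the outputs agree on every one.
verdict: equivalent


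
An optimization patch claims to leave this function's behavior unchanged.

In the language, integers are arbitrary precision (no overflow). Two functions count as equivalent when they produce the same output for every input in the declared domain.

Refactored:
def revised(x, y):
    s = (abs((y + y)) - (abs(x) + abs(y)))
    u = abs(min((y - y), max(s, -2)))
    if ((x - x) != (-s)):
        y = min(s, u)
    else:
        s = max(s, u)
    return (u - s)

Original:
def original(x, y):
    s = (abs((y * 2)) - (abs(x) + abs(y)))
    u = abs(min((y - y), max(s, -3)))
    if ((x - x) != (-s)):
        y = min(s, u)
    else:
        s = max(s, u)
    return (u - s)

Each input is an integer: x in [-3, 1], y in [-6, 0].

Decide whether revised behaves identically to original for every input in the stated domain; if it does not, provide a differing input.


Consider the input x=-3, y=0.
original: s := -3 | u := 3 | ((x - x) != (-s)): true | y := -3 | result 6
revised: s := -3 | u := 2 | ((x - x) != (-s)): true | y := -3 | result 5
6 and 5 differ, so these are not the same function on this domain.
verdict: not equivalent; witness: x=-3, y=0


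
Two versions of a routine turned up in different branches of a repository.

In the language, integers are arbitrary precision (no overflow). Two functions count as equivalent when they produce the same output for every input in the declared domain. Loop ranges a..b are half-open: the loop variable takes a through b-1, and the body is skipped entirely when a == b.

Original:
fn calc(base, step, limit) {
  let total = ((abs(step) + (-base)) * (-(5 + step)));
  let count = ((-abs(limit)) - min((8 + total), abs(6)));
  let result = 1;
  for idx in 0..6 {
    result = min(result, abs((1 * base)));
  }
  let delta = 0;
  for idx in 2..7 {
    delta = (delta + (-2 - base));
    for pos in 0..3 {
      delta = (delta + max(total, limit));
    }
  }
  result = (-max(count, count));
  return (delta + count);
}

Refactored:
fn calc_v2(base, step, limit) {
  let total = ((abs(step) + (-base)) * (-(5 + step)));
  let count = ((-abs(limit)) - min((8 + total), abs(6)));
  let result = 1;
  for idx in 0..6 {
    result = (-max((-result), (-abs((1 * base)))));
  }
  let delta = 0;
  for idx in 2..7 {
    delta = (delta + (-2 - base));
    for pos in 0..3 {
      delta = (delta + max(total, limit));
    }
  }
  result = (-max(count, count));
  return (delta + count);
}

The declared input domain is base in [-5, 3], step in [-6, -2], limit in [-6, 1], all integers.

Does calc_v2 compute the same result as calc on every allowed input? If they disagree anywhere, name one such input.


Reading the diff, among the changes: min/max/abs usage differs.
Tracing base=2, step=-2, limit=0: calc: total := 0 | count := -6 | result := 1 | iter idx=0: | result := 1 | iter idx=1: | result := 1 | iter idx=2: | result := 1 | iter idx=3: | result := 1 | iter idx=4: | result := 1 | iter idx=5: | result := 1 | delta := 0 | iter idx=2: | delta := -4 | iter pos=0: | delta := -4 | iter pos=1: | delta := -4 | iter pos=2: | delta := -4 | iter idx=3: | delta := -8 | iter pos=0: | delta := -8 | iter pos=1: | delta := -8 | iter pos=2: | delta := -8 | iter idx=4: | delta := -12 | iter pos=0: | delta := -12 | iter pos=1: | delta := -12 | iter pos=2: | delta := -12 | iter idx=5: | delta := -16 | iter pos=0: | delta := -16 | iter pos=1: | delta := -16 | iter pos=2: | delta := -16 | iter idx=6: | delta := -20 | iter pos=0: | delta := -20 | iter pos=1: | delta := -20 | iter pos=2: | delta := -20 | result := 6 | result -26 | calc_v2: total := 0 | count := -6 | result := 1 | iter idx=0: | result := 1 | iter idx=1: | result := 1 | iter idx=2: | result := 1 | iter idx=3: | result := 1 | iter idx=4: | result := 1 | iter idx=5: | result := 1 | delta := 0 | iter idx=2: | delta := -4 | iter pos=0: | delta := -4 | iter pos=1: | delta := -4 | iter pos=2: | delta := -4 | iter idx=3: | delta := -8 | iter pos=0: | delta := -8 | iter pos=1: | delta := -8 | iter pos=2: | delta := -8 | iter idx=4: | delta := -12 | iter pos=0: | delta := -12 | iter pos=1: | delta := -12 | iter pos=2: | delta := -12 | iter idx=5: | delta := -16 | iter pos=0: | delta := -16 | iter pos=1: | delta := -16 | iter pos=2: | delta := -16 | iter idx=6: | delta := -20 | iter pos=0: | delta := -20 | iter pos=1: | delta := -20 | iter pos=2: | delta := -20 | result := 6 | result -26 — matching result -26.
Across all 360 domain points the two functions coincide.
verdict: equivalent


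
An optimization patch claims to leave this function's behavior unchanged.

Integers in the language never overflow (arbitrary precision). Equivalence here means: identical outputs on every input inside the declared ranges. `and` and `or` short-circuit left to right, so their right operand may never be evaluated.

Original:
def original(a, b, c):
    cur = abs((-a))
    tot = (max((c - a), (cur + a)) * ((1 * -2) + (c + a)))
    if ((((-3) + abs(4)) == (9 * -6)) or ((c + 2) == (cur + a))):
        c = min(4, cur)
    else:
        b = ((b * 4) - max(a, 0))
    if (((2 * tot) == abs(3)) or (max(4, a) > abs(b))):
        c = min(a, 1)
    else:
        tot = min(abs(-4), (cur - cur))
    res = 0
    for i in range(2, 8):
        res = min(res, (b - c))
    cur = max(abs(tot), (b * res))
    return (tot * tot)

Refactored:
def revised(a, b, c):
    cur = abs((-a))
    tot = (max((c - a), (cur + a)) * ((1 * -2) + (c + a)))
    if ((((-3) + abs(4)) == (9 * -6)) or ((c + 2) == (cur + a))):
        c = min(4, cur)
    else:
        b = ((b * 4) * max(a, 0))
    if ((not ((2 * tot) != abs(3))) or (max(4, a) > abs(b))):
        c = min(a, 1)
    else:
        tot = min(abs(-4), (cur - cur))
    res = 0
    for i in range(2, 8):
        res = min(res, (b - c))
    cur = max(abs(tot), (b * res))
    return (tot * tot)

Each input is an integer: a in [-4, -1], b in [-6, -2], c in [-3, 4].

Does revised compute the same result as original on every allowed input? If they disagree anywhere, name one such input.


Evaluate both at a=-4, b=-6, c=-3.
original: cur becomes 4; next tot becomes -9; next ((((-3) + abs(4)) == (9 * -6)) or ((c + 2) == (cur + a))) evaluates to false; next b becomes -24; next (((2 * tot) == abs(3)) or (max(4, a) > abs(b))) evaluates to false; next tot becomes 0; next res becomes 0; next at i=2:; next res becomes -21; next at i=3:; next res becomes -21; next at i=4:; next res becomes -21; next at i=5:; next res becomes -21; next at i=6:; next res becomes -21; next at i=7:; next res becomes -21; next cur becomes 504; next final value 0
revised: cur becomes 4; next tot becomes -9; next ((((-3) + abs(4)) == (9 * -6)) or ((c + 2) == (cur + a))) evaluates to false; next b becomes 0; next ((not ((2 * tot) != abs(3))) or (max(4, a) > abs(b))) evaluates to true; next c becomes -4; next res becomes 0; next at i=2:; next res becomes 0; next at i=3:; next res becomes 0; next at i=4:; next res becomes 0; next at i=5:; next res becomes 0; next at i=6:; next res becomes 0; next at i=7:; next res becomes 0; next cur becomes 9; next final value 81
0 vs 81 — the two versions disagree here.
verdict: not equivalent; witness: a=-4, b=-6, c=-3
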